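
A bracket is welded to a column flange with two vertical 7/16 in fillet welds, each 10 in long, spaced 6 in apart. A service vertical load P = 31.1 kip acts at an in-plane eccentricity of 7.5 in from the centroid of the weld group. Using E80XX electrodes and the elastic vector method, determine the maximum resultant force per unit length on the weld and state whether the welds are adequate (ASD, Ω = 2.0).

E80XX → F_EXX = 80 ksi.
Total weld length L_w = 20 in. Treat welds as unit-width lines.
Polar moment about centroid: J = 2[d³/12 + d(b/2)²] = 2[10³/12 + 10×3²] = 346.7 in³.
Direct shear f_v = P/L_w = 31.1 / 20 = 1.555 kip/in (vertical).
Torsion M = P·e = 31.1 × 7.5 = 233.25 kip·in.
Critical point at (x, y) = (3, 5) from centroid. f_tx = M·y/J = 3.364 kip/in; f_ty = M·x/J = 2.019 kip/in.
Resultant f_max = √[f_tx² + (f_v + f_ty)²] = √[3.364² + (1.555 + 2.019)²] = 4.908 kip/in.
Capacity per unit length: r_n/Ω = (1/2.0) × 0.6 × 80 × (0.707 × 0.4375) = 7.423 kip/in.
4.908 ≤ 7.423 → adequate.

f_max ≈ 4.91 kip/in; adequate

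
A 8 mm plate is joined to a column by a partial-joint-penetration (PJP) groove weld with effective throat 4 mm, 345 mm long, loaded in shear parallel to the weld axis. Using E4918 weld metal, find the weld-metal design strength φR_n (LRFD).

φR_n ≈ 304 kN

E49XX → F_EXX = 490 MPa.
Effective throat (given) t_e = 4 mm.
A_we = 4 × 345 = 1380 mm².
F_nw = 0.6 F_EXX = 294 MPa.
φR_n = 0.75 × 294 × 1380 × 10⁻³ = 304.3 kN.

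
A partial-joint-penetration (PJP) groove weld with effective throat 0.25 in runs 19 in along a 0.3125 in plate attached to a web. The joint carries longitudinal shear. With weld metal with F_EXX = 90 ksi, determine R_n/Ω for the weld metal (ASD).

R_n/Ω ≈ 128 kip

Effective throat (given) t_e = 0.25 in.
A_we = 0.25 × 19 = 4.75 in².
F_nw = 0.6 F_EXX = 54 ksi.
R_n/Ω = (54 × 4.75) / 2.0 = 128.2 kip.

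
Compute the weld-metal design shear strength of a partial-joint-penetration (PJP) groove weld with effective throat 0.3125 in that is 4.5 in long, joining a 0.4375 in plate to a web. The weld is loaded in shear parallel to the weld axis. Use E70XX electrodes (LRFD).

φR_n ≈ 44.3 kip

E70XX → F_EXX = 70 ksi.
Effective throat (given) t_e = 0.3125 in.
A_we = 0.3125 × 4.5 = 1.406 in².
F_nw = 0.6 F_EXX = 42 ksi.
φR_n = 0.75 × 42 × 1.406 = 44.3 kip.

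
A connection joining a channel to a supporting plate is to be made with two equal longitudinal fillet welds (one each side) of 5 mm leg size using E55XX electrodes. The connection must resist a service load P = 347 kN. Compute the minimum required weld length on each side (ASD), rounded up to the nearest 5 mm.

E55XX → F_EXX = 550 MPa.
Throat t_e = 0.707 × 5 = 3.535 mm.
r_n/Ω = (0.6 × 550 × 3.535) / 2.0 = 583.3 N/mm = 0.5833 kN/mm.
L_req = P / (r_n/Ω) = 347 / 0.5833 = 594.9 mm total.
Per side: 594.9 / 2 = 297.5 mm.
Round up → use L = 300 mm on each side.

L = 300 mm on each side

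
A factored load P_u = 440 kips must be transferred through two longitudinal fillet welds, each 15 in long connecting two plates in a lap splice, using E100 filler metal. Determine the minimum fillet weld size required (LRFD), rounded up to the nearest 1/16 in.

w = 1/2 in

E100XX → F_EXX = 100 ksi.
Total weld length L = 30 in.
Required throat t_e = P_u / (φ × 0.6 F_EXX × L) = 440 / (0.75 × 0.6 × 100 × 30) = 0.3259 in.
Required leg w = t_e / 0.707 = 0.461 in → use 1/2 in.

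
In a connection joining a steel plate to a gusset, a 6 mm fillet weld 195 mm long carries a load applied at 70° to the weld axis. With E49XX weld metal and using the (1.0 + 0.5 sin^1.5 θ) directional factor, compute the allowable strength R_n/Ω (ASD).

E49XX → F_EXX = 490 MPa.
t_e = 0.707 × 6 = 4.242 mm; A_we = 4.242 × 195 = 827.2 mm².
Directional factor: 1.0 + 0.5 sin^1.5(70°) = 1.455.
F_nw = 0.6 × 490 × 1.455 = 427.9 MPa.
R_n/Ω = (427.9 × 827.2) / 2.0 × 10⁻³ = 177 kN.

R_n/Ω ≈ 177 kN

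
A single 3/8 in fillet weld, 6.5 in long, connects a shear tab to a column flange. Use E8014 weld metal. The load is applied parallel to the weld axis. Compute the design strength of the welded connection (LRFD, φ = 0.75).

φR_n ≈ 62 kip

E80XX → F_EXX = 80 ksi.
Effective throat t_e = 0.707 × 0.375 = 0.2651 in.
Total length L = 6.5 in; A_we = 0.2651 × 6.5 = 1.723 in².
F_nw = 0.6 F_EXX = 0.6 × 80 = 48 ksi.
φR_n = 0.75 × 48 × 1.723 = 62.04 kip.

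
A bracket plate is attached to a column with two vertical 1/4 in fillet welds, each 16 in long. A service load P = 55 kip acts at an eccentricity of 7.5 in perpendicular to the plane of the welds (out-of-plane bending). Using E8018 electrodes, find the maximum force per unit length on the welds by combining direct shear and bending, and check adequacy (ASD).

f_max ≈ 5.13 kip/in; NOT adequate

E80XX → F_EXX = 80 ksi.
L_w = 2 × 16 = 32 in; section modulus (unit throat) S = 2 × L²/6 = 85.33 in².
Direct shear f_v = P/L_w = 55/32 = 1.719 kip/in.
Moment M = P × e = 55 × 7.5 = 412.5 kip·in; bending f_b = M/S = 4.834 kip/in.
f_max = √(f_v² + f_b²) = √(1.719² + 4.834²) = 5.13 kip/in.
r_n/Ω = (1/2.0) × 0.6 × 80 × (0.707 × 0.25) = 4.242 kip/in → NOT adequate.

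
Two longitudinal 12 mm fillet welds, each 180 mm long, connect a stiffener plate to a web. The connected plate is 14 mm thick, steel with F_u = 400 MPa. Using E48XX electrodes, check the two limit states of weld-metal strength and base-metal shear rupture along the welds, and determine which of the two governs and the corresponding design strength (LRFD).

E48XX → F_EXX = 480 MPa.
t_e = 0.707 × 12 = 8.484 mm; L = 360 mm.
Weld metal: φR_n = 0.75 × 0.6 × 480 × 8.484 × 360 × 10⁻³ = 659.7 kN.
Base metal (shear rupture): φR_n = 0.75 × 0.6 × 400 × 14 × 360 × 10⁻³ = 907.2 kN.
Governing: weld metal.

φR_n ≈ 660 kN (weld metal governs)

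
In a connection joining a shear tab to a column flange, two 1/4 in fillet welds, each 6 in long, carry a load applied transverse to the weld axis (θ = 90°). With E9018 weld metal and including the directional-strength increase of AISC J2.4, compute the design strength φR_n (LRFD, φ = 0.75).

φR_n ≈ 129 kips

E90XX → F_EXX = 90 ksi.
t_e = 0.707 × 0.25 = 0.1767 in; A_we = 0.1767 × 12 = 2.121 in².
Directional factor: 1.0 + 0.5 sin^1.5(90°) = 1.5.
F_nw = 0.6 × 90 × 1.5 = 81 ksi.
φR_n = 0.75 × 81 × 2.121 = 128.9 kips.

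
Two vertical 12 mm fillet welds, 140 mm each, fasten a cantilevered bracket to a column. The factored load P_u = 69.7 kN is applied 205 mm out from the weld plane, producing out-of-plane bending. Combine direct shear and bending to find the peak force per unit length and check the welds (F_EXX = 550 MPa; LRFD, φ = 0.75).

f_max ≈ 2200 N/mm; NOT adequate

L_w = 2 × 140 = 280 mm; section modulus (unit throat) S = 2 × L²/6 = 6533 mm².
Direct shear f_v = P/L_w = 69.7×10³/280 = 248.9 N/mm.
Moment M = P × e = 69.7×10³ × 205 = 14288000 N·mm; bending f_b = M/S = 2187 N/mm.
f_max = √(f_v² + f_b²) = √(248.9² + 2187²) = 2201 N/mm.
φr_n = 0.75 × 0.6 × 550 × (0.707 × 12) = 2100 N/mm → NOT adequate.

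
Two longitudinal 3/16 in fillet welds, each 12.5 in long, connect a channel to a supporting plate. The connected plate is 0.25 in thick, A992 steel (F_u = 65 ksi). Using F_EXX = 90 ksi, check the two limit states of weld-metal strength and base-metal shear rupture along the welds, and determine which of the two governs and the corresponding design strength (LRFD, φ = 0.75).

t_e = 0.707 × 0.1875 = 0.1326 in; L = 25 in.
Weld metal: φR_n = 0.75 × 0.6 × 90 × 0.1326 × 25 = 134.2 kips.
Base metal (shear rupture): φR_n = 0.75 × 0.6 × 65 × 0.25 × 25 = 182.8 kips.
Governing: weld metal.

φR_n ≈ 134 kips (weld metal governs)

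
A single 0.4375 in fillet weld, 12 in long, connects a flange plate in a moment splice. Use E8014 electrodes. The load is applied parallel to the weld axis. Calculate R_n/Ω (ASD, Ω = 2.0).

E80XX → F_EXX = 80 ksi.
Effective throat t_e = 0.707 × 0.4375 = 0.3093 in.
Total length L = 12 in; A_we = 0.3093 × 12 = 3.712 in².
F_nw = 0.6 F_EXX = 0.6 × 80 = 48 ksi.
R_n = 48 × 3.712 = 178.2 kip; R_n/Ω = 178.2/2.0 = 89.08 kip.

R_n/Ω ≈ 89.1 kip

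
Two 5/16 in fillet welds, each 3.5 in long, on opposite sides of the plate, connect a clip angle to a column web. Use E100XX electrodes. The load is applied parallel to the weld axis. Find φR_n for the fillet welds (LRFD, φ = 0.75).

E100XX → F_EXX = 100 ksi.
Effective throat t_e = 0.707 × 0.3125 = 0.2209 in.
Total length L = 7 in; A_we = 0.2209 × 7 = 1.547 in².
F_nw = 0.6 F_EXX = 0.6 × 100 = 60 ksi.
φR_n = 0.75 × 60 × 1.547 = 69.6 kip.

φR_n ≈ 69.6 kip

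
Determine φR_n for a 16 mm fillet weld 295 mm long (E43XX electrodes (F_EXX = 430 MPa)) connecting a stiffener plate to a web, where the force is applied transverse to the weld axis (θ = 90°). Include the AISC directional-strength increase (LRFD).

t_e = 0.707 × 16 = 11.31 mm; A_we = 11.31 × 295 = 3337 mm².
Directional factor: 1.0 + 0.5 sin^1.5(90°) = 1.5.
F_nw = 0.6 × 430 × 1.5 = 387 MPa.
φR_n = 0.75 × 387 × 3337 × 10⁻³ = 968.6 kN.

φR_n ≈ 969 kN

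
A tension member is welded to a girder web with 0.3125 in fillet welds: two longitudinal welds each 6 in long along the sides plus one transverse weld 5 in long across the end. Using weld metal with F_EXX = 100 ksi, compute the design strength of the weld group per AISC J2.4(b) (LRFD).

t_e = 0.707 × 0.3125 = 0.2209 in.
R_nwl = 0.6 × 100 × 0.2209 × 12 = 159.1 kip (longitudinal, 2 welds).
R_nwt = 0.6 × 100 × 0.2209 × 5 = 66.28 kip (transverse, base value).
(i) R_nwl + R_nwt = 225.4 kip; (ii) 0.85 R_nwl + 1.5 R_nwt = 234.6 kip.
R_n = max = 234.6 kip [governs: (ii)]; φR_n = 176 kip.

φR_n ≈ 176 kip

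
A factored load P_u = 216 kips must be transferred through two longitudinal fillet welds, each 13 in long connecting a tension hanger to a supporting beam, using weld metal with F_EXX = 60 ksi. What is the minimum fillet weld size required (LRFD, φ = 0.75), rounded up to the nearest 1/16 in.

Total weld length L = 26 in.
Required throat t_e = P_u / (φ × 0.6 F_EXX × L) = 216 / (0.75 × 0.6 × 60 × 26) = 0.3077 in.
Required leg w = t_e / 0.707 = 0.4352 in → use 7/16 in.

w = 7/16 in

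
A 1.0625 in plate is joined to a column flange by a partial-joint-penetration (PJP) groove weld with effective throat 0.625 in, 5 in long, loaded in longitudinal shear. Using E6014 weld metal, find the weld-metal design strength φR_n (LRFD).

E60XX → F_EXX = 60 ksi.
Effective throat (given) t_e = 0.625 in.
A_we = 0.625 × 5 = 3.125 in².
F_nw = 0.6 F_EXX = 36 ksi.
φR_n = 0.75 × 36 × 3.125 = 84.38 kips.

φR_n ≈ 84.4 kips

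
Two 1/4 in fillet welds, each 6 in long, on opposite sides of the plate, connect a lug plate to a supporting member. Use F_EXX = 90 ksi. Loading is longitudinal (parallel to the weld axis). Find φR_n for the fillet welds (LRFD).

Effective throat t_e = 0.707 × 0.25 = 0.1767 in.
Total length L = 12 in; A_we = 0.1767 × 12 = 2.121 in².
F_nw = 0.6 F_EXX = 0.6 × 90 = 54 ksi.
φR_n = 0.75 × 54 × 2.121 = 85.9 kip.

φR_n ≈ 85.9 kip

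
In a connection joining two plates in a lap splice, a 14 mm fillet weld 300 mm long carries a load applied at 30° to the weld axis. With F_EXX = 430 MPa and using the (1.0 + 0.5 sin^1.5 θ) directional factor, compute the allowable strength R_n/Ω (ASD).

R_n/Ω ≈ 451 kN

t_e = 0.707 × 14 = 9.898 mm; A_we = 9.898 × 300 = 2969 mm².
Directional factor: 1.0 + 0.5 sin^1.5(30°) = 1.177.
F_nw = 0.6 × 430 × 1.177 = 303.6 MPa.
R_n/Ω = (303.6 × 2969) / 2.0 × 10⁻³ = 450.8 kN.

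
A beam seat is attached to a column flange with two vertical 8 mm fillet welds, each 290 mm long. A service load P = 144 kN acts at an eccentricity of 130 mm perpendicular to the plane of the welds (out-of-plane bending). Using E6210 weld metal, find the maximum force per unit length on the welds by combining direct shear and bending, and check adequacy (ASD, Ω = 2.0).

f_max ≈ 712 N/mm; adequate

E62XX → F_EXX = 620 MPa.
L_w = 2 × 290 = 580 mm; section modulus (unit throat) S = 2 × L²/6 = 28030 mm².
Direct shear f_v = P/L_w = 144×10³/580 = 248.3 N/mm.
Moment M = P × e = 144×10³ × 130 = 18720000 N·mm; bending f_b = M/S = 667.8 N/mm.
f_max = √(f_v² + f_b²) = √(248.3² + 667.8²) = 712.4 N/mm.
r_n/Ω = (1/2.0) × 0.6 × 620 × (0.707 × 8) = 1052 N/mm → adequate.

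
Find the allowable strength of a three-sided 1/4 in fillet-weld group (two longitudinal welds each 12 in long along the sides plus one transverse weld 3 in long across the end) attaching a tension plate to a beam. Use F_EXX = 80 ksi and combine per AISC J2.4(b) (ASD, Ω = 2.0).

t_e = 0.707 × 0.25 = 0.1767 in.
R_nwl = 0.6 × 80 × 0.1767 × 24 = 203.6 kips (longitudinal, 2 welds).
R_nwt = 0.6 × 80 × 0.1767 × 3 = 25.45 kips (transverse, base value).
(i) R_nwl + R_nwt = 229.1 kips; (ii) 0.85 R_nwl + 1.5 R_nwt = 211.3 kips.
R_n = max = 229.1 kips [governs: (i)]; R_n/Ω = 114.5 kips.

R_n/Ω ≈ 115 kips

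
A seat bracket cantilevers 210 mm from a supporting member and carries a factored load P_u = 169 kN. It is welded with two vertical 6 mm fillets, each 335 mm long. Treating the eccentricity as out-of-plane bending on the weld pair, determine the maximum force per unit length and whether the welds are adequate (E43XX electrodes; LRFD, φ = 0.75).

f_max ≈ 982 N/mm; NOT adequate

E43XX → F_EXX = 430 MPa.
L_w = 2 × 335 = 670 mm; section modulus (unit throat) S = 2 × L²/6 = 37410 mm².
Direct shear f_v = P/L_w = 169×10³/670 = 252.2 N/mm.
Moment M = P × e = 169×10³ × 210 = 35490000 N·mm; bending f_b = M/S = 948.7 N/mm.
f_max = √(f_v² + f_b²) = √(252.2² + 948.7²) = 981.7 N/mm.
φr_n = 0.75 × 0.6 × 430 × (0.707 × 6) = 820.8 N/mm → NOT adequate.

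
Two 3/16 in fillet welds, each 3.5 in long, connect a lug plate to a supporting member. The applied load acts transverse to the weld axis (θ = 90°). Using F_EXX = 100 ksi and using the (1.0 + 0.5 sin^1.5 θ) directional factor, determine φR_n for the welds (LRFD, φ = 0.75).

t_e = 0.707 × 0.1875 = 0.1326 in; A_we = 0.1326 × 7 = 0.9279 in².
Directional factor: 1.0 + 0.5 sin^1.5(90°) = 1.5.
F_nw = 0.6 × 100 × 1.5 = 90 ksi.
φR_n = 0.75 × 90 × 0.9279 = 62.64 kips.

φR_n ≈ 62.6 kips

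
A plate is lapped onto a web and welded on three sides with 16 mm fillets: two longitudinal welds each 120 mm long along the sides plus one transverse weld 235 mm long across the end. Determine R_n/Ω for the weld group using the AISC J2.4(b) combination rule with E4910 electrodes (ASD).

R_n/Ω ≈ 925 kN

E49XX → F_EXX = 490 MPa.
t_e = 0.707 × 16 = 11.31 mm.
R_nwl = 0.6 × 490 × 11.31 × 240 × 10⁻³ = 798.2 kN (longitudinal, 2 welds).
R_nwt = 0.6 × 490 × 11.31 × 235 × 10⁻³ = 781.5 kN (transverse, base value).
(i) R_nwl + R_nwt = 1580 kN; (ii) 0.85 R_nwl + 1.5 R_nwt = 1851 kN.
R_n = max = 1851 kN [governs: (ii)]; R_n/Ω = 925.4 kN.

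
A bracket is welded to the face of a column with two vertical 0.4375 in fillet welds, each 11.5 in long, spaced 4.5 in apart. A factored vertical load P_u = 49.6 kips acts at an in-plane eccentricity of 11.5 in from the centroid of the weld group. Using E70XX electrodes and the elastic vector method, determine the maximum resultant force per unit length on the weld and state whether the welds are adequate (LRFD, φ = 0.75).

E70XX → F_EXX = 70 ksi.
Total weld length L_w = 23 in. Treat welds as unit-width lines.
Polar moment about centroid: J = 2[d³/12 + d(b/2)²] = 2[11.5³/12 + 11.5×2.25²] = 369.9 in³.
Direct shear f_v = P/L_w = 49.6 / 23 = 2.157 kip/in (vertical).
Torsion M = P·e = 49.6 × 11.5 = 570.4 kip·in.
Critical point at (x, y) = (2.25, 5.75) from centroid. f_tx = M·y/J = 8.866 kip/in; f_ty = M·x/J = 3.469 kip/in.
Resultant f_max = √[f_tx² + (f_v + f_ty)²] = √[8.866² + (2.157 + 3.469)²] = 10.5 kip/in.
Capacity per unit length: φr_n = 0.75 × 0.6 × 70 × (0.707 × 0.4375) = 9.743 kip/in.
10.5 > 9.743 → NOT adequate.

f_max ≈ 10.5 kip/in; NOT adequate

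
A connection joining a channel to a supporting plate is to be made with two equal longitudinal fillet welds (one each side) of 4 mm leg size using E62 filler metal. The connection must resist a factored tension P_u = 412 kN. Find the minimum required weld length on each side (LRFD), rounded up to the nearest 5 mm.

E62XX → F_EXX = 620 MPa.
Throat t_e = 0.707 × 4 = 2.828 mm.
φr_n = 0.75 × 0.6 × 620 × 2.828 × 10⁻³ = 0.789 kN/mm.
L_req = P_u / φr_n = 412 / 0.789 = 522.2 mm total.
Per side: 522.2 / 2 = 261.1 mm.
Round up → use L = 265 mm on each side.

L = 265 mm on each side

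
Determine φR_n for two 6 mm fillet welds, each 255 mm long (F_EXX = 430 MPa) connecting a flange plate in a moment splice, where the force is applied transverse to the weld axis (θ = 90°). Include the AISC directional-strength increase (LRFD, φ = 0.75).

t_e = 0.707 × 6 = 4.242 mm; A_we = 4.242 × 510 = 2163 mm².
Directional factor: 1.0 + 0.5 sin^1.5(90°) = 1.5.
F_nw = 0.6 × 430 × 1.5 = 387 MPa.
φR_n = 0.75 × 387 × 2163 × 10⁻³ = 627.9 kN.

φR_n ≈ 628 kN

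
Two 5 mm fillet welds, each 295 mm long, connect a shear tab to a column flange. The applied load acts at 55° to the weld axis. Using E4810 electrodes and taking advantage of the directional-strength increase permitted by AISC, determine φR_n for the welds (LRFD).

E48XX → F_EXX = 480 MPa.
t_e = 0.707 × 5 = 3.535 mm; A_we = 3.535 × 590 = 2086 mm².
Directional factor: 1.0 + 0.5 sin^1.5(55°) = 1.371.
F_nw = 0.6 × 480 × 1.371 = 394.8 MPa.
φR_n = 0.75 × 394.8 × 2086 × 10⁻³ = 617.5 kN.

φR_n ≈ 617 kN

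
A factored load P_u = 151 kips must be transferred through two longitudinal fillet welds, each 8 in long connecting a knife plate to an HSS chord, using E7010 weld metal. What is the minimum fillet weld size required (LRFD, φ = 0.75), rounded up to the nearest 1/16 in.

w = 7/16 in

E70XX → F_EXX = 70 ksi.
Total weld length L = 16 in.
Required throat t_e = P_u / (φ × 0.6 F_EXX × L) = 151 / (0.75 × 0.6 × 70 × 16) = 0.2996 in.
Required leg w = t_e / 0.707 = 0.4238 in → use 7/16 in.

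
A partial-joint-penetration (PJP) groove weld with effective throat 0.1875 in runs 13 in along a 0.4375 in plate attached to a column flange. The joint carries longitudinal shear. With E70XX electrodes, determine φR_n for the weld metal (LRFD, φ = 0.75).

E70XX → F_EXX = 70 ksi.
Effective throat (given) t_e = 0.1875 in.
A_we = 0.1875 × 13 = 2.438 in².
F_nw = 0.6 F_EXX = 42 ksi.
φR_n = 0.75 × 42 × 2.438 = 76.78 kip.

φR_n ≈ 76.8 kip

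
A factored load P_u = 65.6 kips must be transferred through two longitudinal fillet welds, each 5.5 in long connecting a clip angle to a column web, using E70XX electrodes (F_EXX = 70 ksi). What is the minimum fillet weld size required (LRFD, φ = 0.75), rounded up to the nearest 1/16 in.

w = 5/16 in

Total weld length L = 11 in.
Required throat t_e = P_u / (φ × 0.6 F_EXX × L) = 65.6 / (0.75 × 0.6 × 70 × 11) = 0.1893 in.
Required leg w = t_e / 0.707 = 0.2678 in → use 5/16 in.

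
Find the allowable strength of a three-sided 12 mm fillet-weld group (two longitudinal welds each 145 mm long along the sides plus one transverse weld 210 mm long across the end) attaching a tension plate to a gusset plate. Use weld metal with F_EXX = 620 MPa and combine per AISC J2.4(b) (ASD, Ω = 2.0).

t_e = 0.707 × 12 = 8.484 mm.
R_nwl = 0.6 × 620 × 8.484 × 290 × 10⁻³ = 915.3 kN (longitudinal, 2 welds).
R_nwt = 0.6 × 620 × 8.484 × 210 × 10⁻³ = 662.8 kN (transverse, base value).
(i) R_nwl + R_nwt = 1578 kN; (ii) 0.85 R_nwl + 1.5 R_nwt = 1772 kN.
R_n = max = 1772 kN [governs: (ii)]; R_n/Ω = 886.1 kN.

R_n/Ω ≈ 886 kN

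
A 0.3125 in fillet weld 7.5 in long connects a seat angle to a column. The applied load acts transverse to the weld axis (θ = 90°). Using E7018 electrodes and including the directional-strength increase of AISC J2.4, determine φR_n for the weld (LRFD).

φR_n ≈ 78.3 kips

E70XX → F_EXX = 70 ksi.
t_e = 0.707 × 0.3125 = 0.2209 in; A_we = 0.2209 × 7.5 = 1.657 in².
Directional factor: 1.0 + 0.5 sin^1.5(90°) = 1.5.
F_nw = 0.6 × 70 × 1.5 = 63 ksi.
φR_n = 0.75 × 63 × 1.657 = 78.29 kips.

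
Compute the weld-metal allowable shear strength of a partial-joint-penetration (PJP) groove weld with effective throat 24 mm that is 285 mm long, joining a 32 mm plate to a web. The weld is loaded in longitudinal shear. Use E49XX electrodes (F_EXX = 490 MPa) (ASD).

Effective throat (given) t_e = 24 mm.
A_we = 24 × 285 = 6840 mm².
F_nw = 0.6 F_EXX = 294 MPa.
R_n/Ω = (294 × 6840) / 2.0 × 10⁻³ = 1005 kN.

R_n/Ω ≈ 1010 kN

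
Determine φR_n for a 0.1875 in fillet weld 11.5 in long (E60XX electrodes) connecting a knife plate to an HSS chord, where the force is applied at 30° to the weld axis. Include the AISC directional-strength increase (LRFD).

E60XX → F_EXX = 60 ksi.
t_e = 0.707 × 0.1875 = 0.1326 in; A_we = 0.1326 × 11.5 = 1.524 in².
Directional factor: 1.0 + 0.5 sin^1.5(30°) = 1.177.
F_nw = 0.6 × 60 × 1.177 = 42.36 ksi.
φR_n = 0.75 × 42.36 × 1.524 = 48.44 kip.

φR_n ≈ 48.4 kip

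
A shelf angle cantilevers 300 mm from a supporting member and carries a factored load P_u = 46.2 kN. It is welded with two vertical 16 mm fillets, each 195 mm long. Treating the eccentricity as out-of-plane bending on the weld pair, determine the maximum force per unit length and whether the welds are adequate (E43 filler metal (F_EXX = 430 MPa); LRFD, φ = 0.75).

L_w = 2 × 195 = 390 mm; section modulus (unit throat) S = 2 × L²/6 = 12680 mm².
Direct shear f_v = P/L_w = 46.2×10³/390 = 118.5 N/mm.
Moment M = P × e = 46.2×10³ × 300 = 13860000 N·mm; bending f_b = M/S = 1093 N/mm.
f_max = √(f_v² + f_b²) = √(118.5² + 1093²) = 1100 N/mm.
φr_n = 0.75 × 0.6 × 430 × (0.707 × 16) = 2189 N/mm → adequate.

f_max ≈ 1100 N/mm; adequate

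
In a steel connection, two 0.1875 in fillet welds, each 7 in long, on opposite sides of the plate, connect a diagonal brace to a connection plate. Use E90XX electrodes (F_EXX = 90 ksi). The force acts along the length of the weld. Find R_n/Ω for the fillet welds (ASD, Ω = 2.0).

R_n/Ω ≈ 50.1 kip

Effective throat t_e = 0.707 × 0.1875 = 0.1326 in.
Total length L = 14 in; A_we = 0.1326 × 14 = 1.856 in².
F_nw = 0.6 F_EXX = 0.6 × 90 = 54 ksi.
R_n = 54 × 1.856 = 100.2 kip; R_n/Ω = 100.2/2.0 = 50.11 kip.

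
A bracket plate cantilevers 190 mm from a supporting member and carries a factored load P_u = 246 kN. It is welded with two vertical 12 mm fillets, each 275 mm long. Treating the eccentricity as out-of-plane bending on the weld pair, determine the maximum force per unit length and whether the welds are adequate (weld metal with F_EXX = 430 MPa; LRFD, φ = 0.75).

L_w = 2 × 275 = 550 mm; section modulus (unit throat) S = 2 × L²/6 = 25210 mm².
Direct shear f_v = P/L_w = 246×10³/550 = 447.3 N/mm.
Moment M = P × e = 246×10³ × 190 = 46740000 N·mm; bending f_b = M/S = 1854 N/mm.
f_max = √(f_v² + f_b²) = √(447.3² + 1854²) = 1907 N/mm.
φr_n = 0.75 × 0.6 × 430 × (0.707 × 12) = 1642 N/mm → NOT adequate.

f_max ≈ 1910 N/mm; NOT adequate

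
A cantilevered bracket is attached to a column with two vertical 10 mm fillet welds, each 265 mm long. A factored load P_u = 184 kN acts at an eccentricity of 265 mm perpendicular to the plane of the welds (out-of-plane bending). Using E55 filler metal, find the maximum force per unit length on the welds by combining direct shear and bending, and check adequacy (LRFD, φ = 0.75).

f_max ≈ 2110 N/mm; NOT adequate

E55XX → F_EXX = 550 MPa.
L_w = 2 × 265 = 530 mm; section modulus (unit throat) S = 2 × L²/6 = 23410 mm².
Direct shear f_v = P/L_w = 184×10³/530 = 347.2 N/mm.
Moment M = P × e = 184×10³ × 265 = 48760000 N·mm; bending f_b = M/S = 2083 N/mm.
f_max = √(f_v² + f_b²) = √(347.2² + 2083²) = 2112 N/mm.
φr_n = 0.75 × 0.6 × 550 × (0.707 × 10) = 1750 N/mm → NOT adequate.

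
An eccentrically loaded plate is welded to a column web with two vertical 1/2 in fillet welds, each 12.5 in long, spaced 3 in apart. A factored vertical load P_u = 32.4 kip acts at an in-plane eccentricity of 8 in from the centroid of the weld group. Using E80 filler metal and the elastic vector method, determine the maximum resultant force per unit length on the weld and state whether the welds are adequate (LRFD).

f_max ≈ 4.83 kip/in; adequate

E80XX → F_EXX = 80 ksi.
Total weld length L_w = 25 in. Treat welds as unit-width lines.
Polar moment about centroid: J = 2[d³/12 + d(b/2)²] = 2[12.5³/12 + 12.5×1.5²] = 381.8 in³.
Direct shear f_v = P/L_w = 32.4 / 25 = 1.296 kip/in (vertical).
Torsion M = P·e = 32.4 × 8 = 259.2 kip·in.
Critical point at (x, y) = (1.5, 6.25) from centroid. f_tx = M·y/J = 4.243 kip/in; f_ty = M·x/J = 1.018 kip/in.
Resultant f_max = √[f_tx² + (f_v + f_ty)²] = √[4.243² + (1.296 + 1.018)²] = 4.834 kip/in.
Capacity per unit length: φr_n = 0.75 × 0.6 × 80 × (0.707 × 0.5) = 12.73 kip/in.
4.834 ≤ 12.73 → adequate.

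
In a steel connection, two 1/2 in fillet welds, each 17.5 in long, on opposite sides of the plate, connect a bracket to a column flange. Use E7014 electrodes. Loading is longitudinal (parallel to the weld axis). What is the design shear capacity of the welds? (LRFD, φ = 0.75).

E70XX → F_EXX = 70 ksi.
Effective throat t_e = 0.707 × 0.5 = 0.3535 in.
Total length L = 35 in; A_we = 0.3535 × 35 = 12.37 in².
F_nw = 0.6 F_EXX = 0.6 × 70 = 42 ksi.
φR_n = 0.75 × 42 × 12.37 = 389.7 kip.

φR_n ≈ 390 kip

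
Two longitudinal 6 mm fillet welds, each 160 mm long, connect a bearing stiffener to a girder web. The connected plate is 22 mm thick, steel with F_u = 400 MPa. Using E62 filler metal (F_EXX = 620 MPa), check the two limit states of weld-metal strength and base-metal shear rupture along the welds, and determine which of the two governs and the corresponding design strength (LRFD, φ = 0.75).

φR_n ≈ 379 kN (weld metal governs)

t_e = 0.707 × 6 = 4.242 mm; L = 320 mm.
Weld metal: φR_n = 0.75 × 0.6 × 620 × 4.242 × 320 × 10⁻³ = 378.7 kN.
Base metal (shear rupture): φR_n = 0.75 × 0.6 × 400 × 22 × 320 × 10⁻³ = 1267 kN.
Governing: weld metal.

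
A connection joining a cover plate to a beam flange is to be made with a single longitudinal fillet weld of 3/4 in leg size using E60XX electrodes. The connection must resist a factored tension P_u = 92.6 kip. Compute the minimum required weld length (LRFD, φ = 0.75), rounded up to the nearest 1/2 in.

L = 6.5 in

E60XX → F_EXX = 60 ksi.
Throat t_e = 0.707 × 0.75 = 0.5302 in.
φr_n = 0.75 × 0.6 × 60 × 0.5302 = 14.32 kip/in.
L_req = P_u / φr_n = 92.6 / 14.32 = 6.468 in total.
Round up → use L = 6.5 in.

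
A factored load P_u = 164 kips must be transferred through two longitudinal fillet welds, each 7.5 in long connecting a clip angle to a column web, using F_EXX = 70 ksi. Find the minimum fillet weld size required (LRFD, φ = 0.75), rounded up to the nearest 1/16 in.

Total weld length L = 15 in.
Required throat t_e = P_u / (φ × 0.6 F_EXX × L) = 164 / (0.75 × 0.6 × 70 × 15) = 0.3471 in.
Required leg w = t_e / 0.707 = 0.4909 in → use 1/2 in.

w = 1/2 in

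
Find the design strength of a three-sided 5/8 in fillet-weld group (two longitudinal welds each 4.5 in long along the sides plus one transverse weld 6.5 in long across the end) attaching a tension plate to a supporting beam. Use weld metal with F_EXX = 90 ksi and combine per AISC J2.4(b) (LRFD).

t_e = 0.707 × 0.625 = 0.4419 in.
R_nwl = 0.6 × 90 × 0.4419 × 9 = 214.8 kip (longitudinal, 2 welds).
R_nwt = 0.6 × 90 × 0.4419 × 6.5 = 155.1 kip (transverse, base value).
(i) R_nwl + R_nwt = 369.8 kip; (ii) 0.85 R_nwl + 1.5 R_nwt = 415.2 kip.
R_n = max = 415.2 kip [governs: (ii)]; φR_n = 311.4 kip.

φR_n ≈ 311 kip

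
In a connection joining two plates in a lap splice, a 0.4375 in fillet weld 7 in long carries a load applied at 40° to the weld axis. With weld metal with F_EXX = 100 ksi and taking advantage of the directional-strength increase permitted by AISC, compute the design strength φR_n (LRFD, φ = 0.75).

t_e = 0.707 × 0.4375 = 0.3093 in; A_we = 0.3093 × 7 = 2.165 in².
Directional factor: 1.0 + 0.5 sin^1.5(40°) = 1.258.
F_nw = 0.6 × 100 × 1.258 = 75.46 ksi.
φR_n = 0.75 × 75.46 × 2.165 = 122.5 kips.

φR_n ≈ 123 kips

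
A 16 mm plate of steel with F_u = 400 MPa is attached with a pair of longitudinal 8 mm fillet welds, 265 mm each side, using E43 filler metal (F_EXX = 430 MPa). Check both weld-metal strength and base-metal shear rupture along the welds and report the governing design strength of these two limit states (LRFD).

φR_n ≈ 580 kN (weld metal governs)

t_e = 0.707 × 8 = 5.656 mm; L = 530 mm.
Weld metal: φR_n = 0.75 × 0.6 × 430 × 5.656 × 530 × 10⁻³ = 580.1 kN.
Base metal (shear rupture): φR_n = 0.75 × 0.6 × 400 × 16 × 530 × 10⁻³ = 1526 kN.
Governing: weld metal.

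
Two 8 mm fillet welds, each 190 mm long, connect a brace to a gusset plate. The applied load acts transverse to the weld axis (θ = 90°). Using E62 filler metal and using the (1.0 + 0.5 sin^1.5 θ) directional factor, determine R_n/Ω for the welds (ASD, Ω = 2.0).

R_n/Ω ≈ 600 kN

E62XX → F_EXX = 620 MPa.
t_e = 0.707 × 8 = 5.656 mm; A_we = 5.656 × 380 = 2149 mm².
Directional factor: 1.0 + 0.5 sin^1.5(90°) = 1.5.
F_nw = 0.6 × 620 × 1.5 = 558 MPa.
R_n/Ω = (558 × 2149) / 2.0 × 10⁻³ = 599.6 kN.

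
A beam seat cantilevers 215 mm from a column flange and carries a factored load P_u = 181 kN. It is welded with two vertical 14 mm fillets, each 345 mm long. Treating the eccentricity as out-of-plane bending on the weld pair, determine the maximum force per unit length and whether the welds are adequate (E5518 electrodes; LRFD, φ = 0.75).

f_max ≈ 1020 N/mm; adequate

E55XX → F_EXX = 550 MPa.
L_w = 2 × 345 = 690 mm; section modulus (unit throat) S = 2 × L²/6 = 39680 mm².
Direct shear f_v = P/L_w = 181×10³/690 = 262.3 N/mm.
Moment M = P × e = 181×10³ × 215 = 38915000 N·mm; bending f_b = M/S = 980.8 N/mm.
f_max = √(f_v² + f_b²) = √(262.3² + 980.8²) = 1015 N/mm.
φr_n = 0.75 × 0.6 × 550 × (0.707 × 14) = 2450 N/mm → adequate.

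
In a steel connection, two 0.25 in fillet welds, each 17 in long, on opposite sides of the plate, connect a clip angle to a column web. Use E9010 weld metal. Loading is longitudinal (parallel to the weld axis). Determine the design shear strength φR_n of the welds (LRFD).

E90XX → F_EXX = 90 ksi.
Effective throat t_e = 0.707 × 0.25 = 0.1767 in.
Total length L = 34 in; A_we = 0.1767 × 34 = 6.01 in².
F_nw = 0.6 F_EXX = 0.6 × 90 = 54 ksi.
φR_n = 0.75 × 54 × 6.01 = 243.4 kip.

φR_n ≈ 243 kip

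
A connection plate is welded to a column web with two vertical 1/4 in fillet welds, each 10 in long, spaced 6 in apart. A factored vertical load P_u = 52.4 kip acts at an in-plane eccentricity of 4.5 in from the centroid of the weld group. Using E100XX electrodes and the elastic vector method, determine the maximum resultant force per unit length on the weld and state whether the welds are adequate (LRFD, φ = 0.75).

E100XX → F_EXX = 100 ksi.
Total weld length L_w = 20 in. Treat welds as unit-width lines.
Polar moment about centroid: J = 2[d³/12 + d(b/2)²] = 2[10³/12 + 10×3²] = 346.7 in³.
Direct shear f_v = P/L_w = 52.4 / 20 = 2.62 kip/in (vertical).
Torsion M = P·e = 52.4 × 4.5 = 235.8 kip·in.
Critical point at (x, y) = (3, 5) from centroid. f_tx = M·y/J = 3.401 kip/in; f_ty = M·x/J = 2.041 kip/in.
Resultant f_max = √[f_tx² + (f_v + f_ty)²] = √[3.401² + (2.62 + 2.041)²] = 5.77 kip/in.
Capacity per unit length: φr_n = 0.75 × 0.6 × 100 × (0.707 × 0.25) = 7.954 kip/in.
5.77 ≤ 7.954 → adequate.

f_max ≈ 5.77 kip/in; adequate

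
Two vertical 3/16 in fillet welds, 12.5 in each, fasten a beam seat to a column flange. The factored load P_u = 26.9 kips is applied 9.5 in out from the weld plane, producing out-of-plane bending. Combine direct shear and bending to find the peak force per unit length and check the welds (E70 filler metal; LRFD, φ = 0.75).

E70XX → F_EXX = 70 ksi.
L_w = 2 × 12.5 = 25 in; section modulus (unit throat) S = 2 × L²/6 = 52.08 in².
Direct shear f_v = P/L_w = 26.9/25 = 1.076 kip/in.
Moment M = P × e = 26.9 × 9.5 = 255.55 kip·in; bending f_b = M/S = 4.907 kip/in.
f_max = √(f_v² + f_b²) = √(1.076² + 4.907²) = 5.023 kip/in.
φr_n = 0.75 × 0.6 × 70 × (0.707 × 0.1875) = 4.176 kip/in → NOT adequate.

f_max ≈ 5.02 kip/in; NOT adequate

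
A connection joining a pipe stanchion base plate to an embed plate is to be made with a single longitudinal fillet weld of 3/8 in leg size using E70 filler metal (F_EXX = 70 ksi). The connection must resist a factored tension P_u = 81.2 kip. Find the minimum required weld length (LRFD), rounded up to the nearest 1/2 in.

L = 10 in

Throat t_e = 0.707 × 0.375 = 0.2651 in.
φr_n = 0.75 × 0.6 × 70 × 0.2651 = 8.351 kip/in.
L_req = P_u / φr_n = 81.2 / 8.351 = 9.723 in total.
Round up → use L = 10 in.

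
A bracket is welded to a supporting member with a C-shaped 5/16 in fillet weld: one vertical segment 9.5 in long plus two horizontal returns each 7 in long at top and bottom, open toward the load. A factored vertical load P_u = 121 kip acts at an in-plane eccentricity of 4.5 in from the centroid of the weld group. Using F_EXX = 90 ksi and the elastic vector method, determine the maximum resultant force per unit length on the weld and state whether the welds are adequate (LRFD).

f_max ≈ 11.5 kip/in; NOT adequate

Total weld length L_w = 23.5 in. Treat welds as unit-width lines.
Centroid: x̄ = 2×7×3.5 / 23.5 = 2.085 in from the vertical weld.
Polar moment about centroid: J = I_x + I_y = [9.5³/12 + 2×7×4.75²] + [9.5×2.085² + 2(7³/12 + 7×1.415²)] = 513.8 in³.
Direct shear f_v = P/L_w = 121 / 23.5 = 5.149 kip/in (vertical).
Torsion M = P·e = 121 × 4.5 = 544.5 kip·in.
Critical point at (x, y) = (4.915, 4.75) from centroid. f_tx = M·y/J = 5.034 kip/in; f_ty = M·x/J = 5.208 kip/in.
Resultant f_max = √[f_tx² + (f_v + f_ty)²] = √[5.034² + (5.149 + 5.208)²] = 11.52 kip/in.
Capacity per unit length: φr_n = 0.75 × 0.6 × 90 × (0.707 × 0.3125) = 8.948 kip/in.
11.52 > 8.948 → NOT adequate.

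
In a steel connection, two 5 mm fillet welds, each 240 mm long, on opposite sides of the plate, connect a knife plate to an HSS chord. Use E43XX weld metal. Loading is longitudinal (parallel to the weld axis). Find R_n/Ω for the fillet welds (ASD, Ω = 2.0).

R_n/Ω ≈ 219 kN

E43XX → F_EXX = 430 MPa.
Effective throat t_e = 0.707 × 5 = 3.535 mm.
Total length L = 480 mm; A_we = 3.535 × 480 = 1697 mm².
F_nw = 0.6 F_EXX = 0.6 × 430 = 258 MPa.
R_n = 258 × 1697 × 10⁻³ = 437.8 kN; R_n/Ω = 437.8/2.0 = 218.9 kN.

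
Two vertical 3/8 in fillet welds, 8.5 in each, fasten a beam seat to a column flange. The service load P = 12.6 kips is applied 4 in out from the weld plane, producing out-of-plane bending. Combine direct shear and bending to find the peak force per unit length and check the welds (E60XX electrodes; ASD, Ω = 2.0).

f_max ≈ 2.22 kip/in; adequate

E60XX → F_EXX = 60 ksi.
L_w = 2 × 8.5 = 17 in; section modulus (unit throat) S = 2 × L²/6 = 24.08 in².
Direct shear f_v = P/L_w = 12.6/17 = 0.7412 kip/in.
Moment M = P × e = 12.6 × 4 = 50.4 kip·in; bending f_b = M/S = 2.093 kip/in.
f_max = √(f_v² + f_b²) = √(0.7412² + 2.093²) = 2.22 kip/in.
r_n/Ω = (1/2.0) × 0.6 × 60 × (0.707 × 0.375) = 4.772 kip/in → adequate.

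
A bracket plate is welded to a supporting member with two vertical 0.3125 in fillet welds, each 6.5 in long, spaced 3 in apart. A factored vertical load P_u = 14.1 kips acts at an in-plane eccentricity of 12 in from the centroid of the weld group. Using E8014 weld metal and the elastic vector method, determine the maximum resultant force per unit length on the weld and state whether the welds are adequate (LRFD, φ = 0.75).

E80XX → F_EXX = 80 ksi.
Total weld length L_w = 13 in. Treat welds as unit-width lines.
Polar moment about centroid: J = 2[d³/12 + d(b/2)²] = 2[6.5³/12 + 6.5×1.5²] = 75.02 in³.
Direct shear f_v = P/L_w = 14.1 / 13 = 1.085 kip/in (vertical).
Torsion M = P·e = 14.1 × 12 = 169.2 kip·in.
Critical point at (x, y) = (1.5, 3.25) from centroid. f_tx = M·y/J = 7.33 kip/in; f_ty = M·x/J = 3.383 kip/in.
Resultant f_max = √[f_tx² + (f_v + f_ty)²] = √[7.33² + (1.085 + 3.383)²] = 8.584 kip/in.
Capacity per unit length: φr_n = 0.75 × 0.6 × 80 × (0.707 × 0.3125) = 7.954 kip/in.
8.584 > 7.954 → NOT adequate.

f_max ≈ 8.58 kip/in; NOT adequate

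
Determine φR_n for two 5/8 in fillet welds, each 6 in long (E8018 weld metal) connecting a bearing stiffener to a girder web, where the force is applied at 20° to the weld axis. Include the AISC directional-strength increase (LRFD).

E80XX → F_EXX = 80 ksi.
t_e = 0.707 × 0.625 = 0.4419 in; A_we = 0.4419 × 12 = 5.302 in².
Directional factor: 1.0 + 0.5 sin^1.5(20°) = 1.1.
F_nw = 0.6 × 80 × 1.1 = 52.8 ksi.
φR_n = 0.75 × 52.8 × 5.302 = 210 kip.

φR_n ≈ 210 kip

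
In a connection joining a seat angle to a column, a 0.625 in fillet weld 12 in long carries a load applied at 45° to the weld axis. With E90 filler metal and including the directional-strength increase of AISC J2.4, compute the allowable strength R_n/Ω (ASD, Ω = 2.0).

E90XX → F_EXX = 90 ksi.
t_e = 0.707 × 0.625 = 0.4419 in; A_we = 0.4419 × 12 = 5.302 in².
Directional factor: 1.0 + 0.5 sin^1.5(45°) = 1.297.
F_nw = 0.6 × 90 × 1.297 = 70.05 ksi.
R_n/Ω = (70.05 × 5.302) / 2.0 = 185.7 kip.

R_n/Ω ≈ 186 kip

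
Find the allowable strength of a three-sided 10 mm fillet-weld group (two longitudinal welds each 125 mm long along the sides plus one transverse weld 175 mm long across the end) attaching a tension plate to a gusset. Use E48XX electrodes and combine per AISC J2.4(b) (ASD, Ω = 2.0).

E48XX → F_EXX = 480 MPa.
t_e = 0.707 × 10 = 7.07 mm.
R_nwl = 0.6 × 480 × 7.07 × 250 × 10⁻³ = 509 kN (longitudinal, 2 welds).
R_nwt = 0.6 × 480 × 7.07 × 175 × 10⁻³ = 356.3 kN (transverse, base value).
(i) R_nwl + R_nwt = 865.4 kN; (ii) 0.85 R_nwl + 1.5 R_nwt = 967.2 kN.
R_n = max = 967.2 kN [governs: (ii)]; R_n/Ω = 483.6 kN.

R_n/Ω ≈ 484 kN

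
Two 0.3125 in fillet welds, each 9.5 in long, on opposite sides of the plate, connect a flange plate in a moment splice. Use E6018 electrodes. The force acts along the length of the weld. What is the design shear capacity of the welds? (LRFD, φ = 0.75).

φR_n ≈ 113 kips

E60XX → F_EXX = 60 ksi.
Effective throat t_e = 0.707 × 0.3125 = 0.2209 in.
Total length L = 19 in; A_we = 0.2209 × 19 = 4.198 in².
F_nw = 0.6 F_EXX = 0.6 × 60 = 36 ksi.
φR_n = 0.75 × 36 × 4.198 = 113.3 kips.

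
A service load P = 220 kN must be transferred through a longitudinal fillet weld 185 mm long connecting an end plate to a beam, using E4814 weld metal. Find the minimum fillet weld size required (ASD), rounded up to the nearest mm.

E48XX → F_EXX = 480 MPa.
Total weld length L = 185 mm.
Required throat t_e = P × Ω / (0.6 F_EXX × L) = 220 × 2.0 / (0.6 × 480 × 185 × 10⁻³) = 8.258 mm.
Required leg w = t_e / 0.707 = 11.68 mm → use 12 mm.

w = 12 mm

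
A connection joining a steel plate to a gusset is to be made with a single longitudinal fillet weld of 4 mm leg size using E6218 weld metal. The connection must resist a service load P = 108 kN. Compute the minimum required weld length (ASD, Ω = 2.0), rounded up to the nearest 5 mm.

E62XX → F_EXX = 620 MPa.
Throat t_e = 0.707 × 4 = 2.828 mm.
r_n/Ω = (0.6 × 620 × 2.828) / 2.0 = 526 N/mm = 0.526 kN/mm.
L_req = P / (r_n/Ω) = 108 / 0.526 = 205.3 mm total.
Round up → use L = 210 mm.

L = 210 mm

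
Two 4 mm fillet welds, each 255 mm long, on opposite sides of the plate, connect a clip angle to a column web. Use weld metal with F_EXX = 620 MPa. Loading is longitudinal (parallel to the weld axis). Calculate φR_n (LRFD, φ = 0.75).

φR_n ≈ 402 kN

Effective throat t_e = 0.707 × 4 = 2.828 mm.
Total length L = 510 mm; A_we = 2.828 × 510 = 1442 mm².
F_nw = 0.6 F_EXX = 0.6 × 620 = 372 MPa.
φR_n = 0.75 × 372 × 1442 × 10⁻³ = 402.4 kN.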